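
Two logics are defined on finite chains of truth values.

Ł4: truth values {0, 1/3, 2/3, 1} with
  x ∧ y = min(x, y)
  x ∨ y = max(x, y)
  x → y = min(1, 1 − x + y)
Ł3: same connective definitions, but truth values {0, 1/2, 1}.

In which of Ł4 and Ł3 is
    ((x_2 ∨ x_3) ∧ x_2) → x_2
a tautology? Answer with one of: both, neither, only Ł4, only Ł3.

In Ł4: every assignment gives 1 — tautology.
In Ł3: every assignment gives 1 — tautology.

both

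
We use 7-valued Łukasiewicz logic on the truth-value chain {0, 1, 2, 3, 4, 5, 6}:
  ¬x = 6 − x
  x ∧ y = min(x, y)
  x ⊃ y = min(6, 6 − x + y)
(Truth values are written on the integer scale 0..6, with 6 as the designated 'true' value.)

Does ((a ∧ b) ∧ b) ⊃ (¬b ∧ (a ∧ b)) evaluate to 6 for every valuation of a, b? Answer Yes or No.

No

Counterexample: take a = 1, b = 6.
a ∧ b = 1 ∧ 6 = 1
(a ∧ b) ∧ b = 1 ∧ 6 = 1
¬b = ¬6 = 0
a ∧ b = 1 ∧ 6 = 1
¬b ∧ (a ∧ b) = 0 ∧ 1 = 0
((a ∧ b) ∧ b) ⊃ (¬b ∧ (a ∧ b)) = 1 ⊃ 0 = 5
This gives 5 ≠ 6.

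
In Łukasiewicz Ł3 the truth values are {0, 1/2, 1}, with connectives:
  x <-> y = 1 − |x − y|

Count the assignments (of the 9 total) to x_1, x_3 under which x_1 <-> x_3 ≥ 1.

3

x_1 = 0, x_3 = 0 ↦ 1  ≥
x_1 = 0, x_3 = 1/2 ↦ 1/2  <
x_1 = 0, x_3 = 1 ↦ 0  <
x_1 = 1/2, x_3 = 0 ↦ 1/2  <
x_1 = 1/2, x_3 = 1/2 ↦ 1  ≥
x_1 = 1/2, x_3 = 1 ↦ 1/2  <
x_1 = 1, x_3 = 0 ↦ 0  <
x_1 = 1, x_3 = 1/2 ↦ 1/2  <
x_1 = 1, x_3 = 1 ↦ 1  ≥
So 3 of the 9 assignments meet the threshold.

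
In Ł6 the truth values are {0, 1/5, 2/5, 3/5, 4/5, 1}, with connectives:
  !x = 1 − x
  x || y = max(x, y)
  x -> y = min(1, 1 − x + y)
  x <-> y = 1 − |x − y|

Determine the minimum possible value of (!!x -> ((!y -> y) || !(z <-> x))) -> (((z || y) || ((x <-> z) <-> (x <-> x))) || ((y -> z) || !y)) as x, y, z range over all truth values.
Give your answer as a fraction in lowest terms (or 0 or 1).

Take x = 2/5, y = 2/5, z = 0:
!x = !2/5 = 3/5
!!x = !3/5 = 2/5
!y = !2/5 = 3/5
!y -> y = 3/5 -> 2/5 = 4/5
z <-> x = 0 <-> 2/5 = 3/5
!(z <-> x) = !3/5 = 2/5
(!y -> y) || !(z <-> x) = 4/5 || 2/5 = 4/5
!!x -> ((!y -> y) || !(z <-> x)) = 2/5 -> 4/5 = 1
z || y = 0 || 2/5 = 2/5
x <-> z = 2/5 <-> 0 = 3/5
x <-> x = 2/5 <-> 2/5 = 1
(x <-> z) <-> (x <-> x) = 3/5 <-> 1 = 3/5
(z || y) || ((x <-> z) <-> (x <-> x)) = 2/5 || 3/5 = 3/5
y -> z = 2/5 -> 0 = 3/5
!y = !2/5 = 3/5
(y -> z) || !y = 3/5 || 3/5 = 3/5
((z || y) || ((x <-> z) <-> (x <-> x))) || ((y -> z) || !y) = 3/5 || 3/5 = 3/5
(!!x -> ((!y -> y) || !(z <-> x))) -> (((z || y) || ((x <-> z) <-> (x <-> x))) || ((y -> z) || !y)) = 1 -> 3/5 = 3/5
No assignment yields a value below 3/5, so this is the minimum.

3/5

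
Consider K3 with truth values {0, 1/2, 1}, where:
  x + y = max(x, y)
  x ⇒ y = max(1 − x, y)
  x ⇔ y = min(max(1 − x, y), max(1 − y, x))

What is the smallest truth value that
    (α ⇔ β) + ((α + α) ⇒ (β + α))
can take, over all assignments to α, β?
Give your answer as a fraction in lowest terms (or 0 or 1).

Take α = 1/2, β = 0:
α ⇔ β = 1/2 ⇔ 0 = 1/2
α + α = 1/2 + 1/2 = 1/2
β + α = 0 + 1/2 = 1/2
(α + α) ⇒ (β + α) = 1/2 ⇒ 1/2 = 1/2
(α ⇔ β) + ((α + α) ⇒ (β + α)) = 1/2 + 1/2 = 1/2
No assignment yields a value below 1/2, so this is the minimum.

1/2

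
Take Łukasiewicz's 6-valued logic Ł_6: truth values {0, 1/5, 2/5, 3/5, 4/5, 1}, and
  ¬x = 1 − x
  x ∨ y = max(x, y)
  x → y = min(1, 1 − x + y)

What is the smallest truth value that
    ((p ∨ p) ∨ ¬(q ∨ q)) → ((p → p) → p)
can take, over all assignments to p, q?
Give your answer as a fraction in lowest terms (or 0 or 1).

0

Take p = 0, q = 0:
p ∨ p = 0 ∨ 0 = 0
q ∨ q = 0 ∨ 0 = 0
¬(q ∨ q) = ¬0 = 1
(p ∨ p) ∨ ¬(q ∨ q) = 0 ∨ 1 = 1
p → p = 0 → 0 = 1
(p → p) → p = 1 → 0 = 0
((p ∨ p) ∨ ¬(q ∨ q)) → ((p → p) → p) = 1 → 0 = 0
No assignment yields a value below 0, so this is the minimum.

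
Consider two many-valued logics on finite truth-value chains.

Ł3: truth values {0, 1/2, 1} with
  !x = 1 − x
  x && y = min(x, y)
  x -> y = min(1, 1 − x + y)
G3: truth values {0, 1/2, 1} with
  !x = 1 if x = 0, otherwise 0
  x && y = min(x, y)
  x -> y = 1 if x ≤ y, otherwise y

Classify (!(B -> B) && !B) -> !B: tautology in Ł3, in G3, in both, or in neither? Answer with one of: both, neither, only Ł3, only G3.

In Ł3: every assignment gives 1 — tautology.
In G3: every assignment gives 1 — tautology.

both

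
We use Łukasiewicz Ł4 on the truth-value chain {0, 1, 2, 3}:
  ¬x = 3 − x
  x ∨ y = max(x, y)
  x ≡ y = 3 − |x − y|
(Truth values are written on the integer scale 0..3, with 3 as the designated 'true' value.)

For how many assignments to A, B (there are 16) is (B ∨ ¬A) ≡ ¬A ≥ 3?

A = 0, B = 0 ↦ 3  ≥
A = 0, B = 1 ↦ 3  ≥
A = 0, B = 2 ↦ 3  ≥
A = 0, B = 3 ↦ 3  ≥
A = 1, B = 0 ↦ 3  ≥
A = 1, B = 1 ↦ 3  ≥
A = 1, B = 2 ↦ 3  ≥
A = 1, B = 3 ↦ 2  <
A = 2, B = 0 ↦ 3  ≥
A = 2, B = 1 ↦ 3  ≥
A = 2, B = 2 ↦ 2  <
A = 2, B = 3 ↦ 1  <
A = 3, B = 0 ↦ 3  ≥
A = 3, B = 1 ↦ 2  <
A = 3, B = 2 ↦ 1  <
A = 3, B = 3 ↦ 0  <
So 10 of the 16 assignments meet the threshold.

10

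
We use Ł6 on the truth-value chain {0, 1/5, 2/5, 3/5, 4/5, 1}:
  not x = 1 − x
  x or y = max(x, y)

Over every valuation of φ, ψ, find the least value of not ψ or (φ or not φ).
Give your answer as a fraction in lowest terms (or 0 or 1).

3/5

Take φ = 2/5, ψ = 2/5:
not ψ = not 2/5 = 3/5
not φ = not 2/5 = 3/5
φ or not φ = 2/5 or 3/5 = 3/5
not ψ or (φ or not φ) = 3/5 or 3/5 = 3/5
No assignment yields a value below 3/5, so this is the minimum.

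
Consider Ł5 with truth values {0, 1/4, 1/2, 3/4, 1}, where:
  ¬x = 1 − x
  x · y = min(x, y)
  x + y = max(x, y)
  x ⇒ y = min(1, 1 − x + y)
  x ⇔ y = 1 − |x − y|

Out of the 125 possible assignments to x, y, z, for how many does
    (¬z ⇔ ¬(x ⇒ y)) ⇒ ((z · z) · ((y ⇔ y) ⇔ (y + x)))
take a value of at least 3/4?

value 1: 69 assignments (counts)
value 3/4: 27 assignments (counts)
value 1/2: 19 assignments
value 1/4: 8 assignments
value 0: 2 assignments
So 96 of the 125 assignments meet the threshold.

96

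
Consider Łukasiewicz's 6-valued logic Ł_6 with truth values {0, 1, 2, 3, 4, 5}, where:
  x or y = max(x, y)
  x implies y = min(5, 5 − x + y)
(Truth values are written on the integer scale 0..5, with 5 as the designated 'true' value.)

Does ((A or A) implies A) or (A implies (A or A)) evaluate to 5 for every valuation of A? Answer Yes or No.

Yes

A = 0 ↦ 5
A = 1 ↦ 5
A = 2 ↦ 5
A = 3 ↦ 5
A = 4 ↦ 5
A = 5 ↦ 5
Every assignment gives a value ≥ 5.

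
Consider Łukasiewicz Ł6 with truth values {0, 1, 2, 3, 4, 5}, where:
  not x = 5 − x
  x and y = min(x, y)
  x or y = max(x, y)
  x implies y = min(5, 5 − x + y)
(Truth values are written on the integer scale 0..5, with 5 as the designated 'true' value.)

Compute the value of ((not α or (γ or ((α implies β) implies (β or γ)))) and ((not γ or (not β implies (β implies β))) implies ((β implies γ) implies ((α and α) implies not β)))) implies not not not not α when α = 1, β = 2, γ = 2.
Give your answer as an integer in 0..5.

2

not α = not 1 = 4
α implies β = 1 implies 2 = 5
β or γ = 2 or 2 = 2
(α implies β) implies (β or γ) = 5 implies 2 = 2
γ or ((α implies β) implies (β or γ)) = 2 or 2 = 2
not α or (γ or ((α implies β) implies (β or γ))) = 4 or 2 = 4
not γ = not 2 = 3
not β = not 2 = 3
β implies β = 2 implies 2 = 5
not β implies (β implies β) = 3 implies 5 = 5
not γ or (not β implies (β implies β)) = 3 or 5 = 5
β implies γ = 2 implies 2 = 5
α and α = 1 and 1 = 1
not β = not 2 = 3
(α and α) implies not β = 1 implies 3 = 5
(β implies γ) implies ((α and α) implies not β) = 5 implies 5 = 5
(not γ or (not β implies (β implies β))) implies ((β implies γ) implies ((α and α) implies not β)) = 5 implies 5 = 5
(not α or (γ or ((α implies β) implies (β or γ)))) and ((not γ or (not β implies (β implies β))) implies ((β implies γ) implies ((α and α) implies not β))) = 4 and 5 = 4
not α = not 1 = 4
not not α = not 4 = 1
not not not α = not 1 = 4
not not not not α = not 4 = 1
((not α or (γ or ((α implies β) implies (β or γ)))) and ((not γ or (not β implies (β implies β))) implies ((β implies γ) implies ((α and α) implies not β)))) implies not not not not α = 4 implies 1 = 2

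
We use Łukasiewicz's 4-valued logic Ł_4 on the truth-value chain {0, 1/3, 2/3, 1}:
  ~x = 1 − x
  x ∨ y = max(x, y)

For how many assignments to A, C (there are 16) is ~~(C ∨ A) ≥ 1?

7

A = 0, C = 0 ↦ 0  <
A = 0, C = 1/3 ↦ 1/3  <
A = 0, C = 2/3 ↦ 2/3  <
A = 0, C = 1 ↦ 1  ≥
A = 1/3, C = 0 ↦ 1/3  <
A = 1/3, C = 1/3 ↦ 1/3  <
A = 1/3, C = 2/3 ↦ 2/3  <
A = 1/3, C = 1 ↦ 1  ≥
A = 2/3, C = 0 ↦ 2/3  <
A = 2/3, C = 1/3 ↦ 2/3  <
A = 2/3, C = 2/3 ↦ 2/3  <
A = 2/3, C = 1 ↦ 1  ≥
A = 1, C = 0 ↦ 1  ≥
A = 1, C = 1/3 ↦ 1  ≥
A = 1, C = 2/3 ↦ 1  ≥
A = 1, C = 1 ↦ 1  ≥
So 7 of the 16 assignments meet the threshold.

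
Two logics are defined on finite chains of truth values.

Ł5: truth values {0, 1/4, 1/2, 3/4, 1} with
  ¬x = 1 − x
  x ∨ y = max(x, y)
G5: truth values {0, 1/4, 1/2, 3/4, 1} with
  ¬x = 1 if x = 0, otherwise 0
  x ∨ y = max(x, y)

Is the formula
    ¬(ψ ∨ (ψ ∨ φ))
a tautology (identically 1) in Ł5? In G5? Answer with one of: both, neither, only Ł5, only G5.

In Ł5: at φ = 0, ψ = 1/4 the value is 3/4 — not a tautology.
In G5: at φ = 0, ψ = 1/4 the value is 0 — not a tautology.

neither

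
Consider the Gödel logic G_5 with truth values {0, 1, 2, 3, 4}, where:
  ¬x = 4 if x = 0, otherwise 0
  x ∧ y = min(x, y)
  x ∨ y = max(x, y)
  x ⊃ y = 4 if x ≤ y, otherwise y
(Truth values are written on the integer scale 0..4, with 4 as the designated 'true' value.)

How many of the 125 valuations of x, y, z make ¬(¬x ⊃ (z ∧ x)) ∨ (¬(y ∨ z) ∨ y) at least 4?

value 4: 49 assignments (counts)
value 3: 20 assignments
value 2: 20 assignments
value 1: 20 assignments
value 0: 16 assignments
So 49 of the 125 assignments meet the threshold.

49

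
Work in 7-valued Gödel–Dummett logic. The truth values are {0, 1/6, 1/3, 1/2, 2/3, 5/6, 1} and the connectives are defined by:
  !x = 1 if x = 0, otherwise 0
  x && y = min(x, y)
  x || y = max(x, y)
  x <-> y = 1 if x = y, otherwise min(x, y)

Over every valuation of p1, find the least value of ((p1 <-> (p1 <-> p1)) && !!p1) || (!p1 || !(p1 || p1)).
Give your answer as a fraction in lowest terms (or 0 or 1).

1/6

Take p1 = 1/6:
p1 <-> p1 = 1/6 <-> 1/6 = 1
p1 <-> (p1 <-> p1) = 1/6 <-> 1 = 1/6
!p1 = !1/6 = 0
!!p1 = !0 = 1
(p1 <-> (p1 <-> p1)) && !!p1 = 1/6 && 1 = 1/6
!p1 = !1/6 = 0
p1 || p1 = 1/6 || 1/6 = 1/6
!(p1 || p1) = !1/6 = 0
!p1 || !(p1 || p1) = 0 || 0 = 0
((p1 <-> (p1 <-> p1)) && !!p1) || (!p1 || !(p1 || p1)) = 1/6 || 0 = 1/6
No assignment yields a value below 1/6, so this is the minimum.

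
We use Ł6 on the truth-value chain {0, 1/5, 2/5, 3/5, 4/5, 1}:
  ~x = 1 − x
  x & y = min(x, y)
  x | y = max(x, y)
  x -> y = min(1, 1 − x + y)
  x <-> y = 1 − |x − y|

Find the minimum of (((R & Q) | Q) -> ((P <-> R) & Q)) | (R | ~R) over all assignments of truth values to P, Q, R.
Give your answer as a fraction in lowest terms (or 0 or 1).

3/5

Take P = 0, Q = 4/5, R = 3/5:
R & Q = 3/5 & 4/5 = 3/5
(R & Q) | Q = 3/5 | 4/5 = 4/5
P <-> R = 0 <-> 3/5 = 2/5
(P <-> R) & Q = 2/5 & 4/5 = 2/5
((R & Q) | Q) -> ((P <-> R) & Q) = 4/5 -> 2/5 = 3/5
~R = ~3/5 = 2/5
R | ~R = 3/5 | 2/5 = 3/5
(((R & Q) | Q) -> ((P <-> R) & Q)) | (R | ~R) = 3/5 | 3/5 = 3/5
No assignment yields a value below 3/5, so this is the minimum.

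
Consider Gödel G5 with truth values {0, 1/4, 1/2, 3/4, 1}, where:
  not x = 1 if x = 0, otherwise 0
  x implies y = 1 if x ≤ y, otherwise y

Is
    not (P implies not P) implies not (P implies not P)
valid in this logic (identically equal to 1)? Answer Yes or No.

Yes

P = 0 ↦ 1
P = 1/4 ↦ 1
P = 1/2 ↦ 1
P = 3/4 ↦ 1
P = 1 ↦ 1
Every assignment gives a value ≥ 1.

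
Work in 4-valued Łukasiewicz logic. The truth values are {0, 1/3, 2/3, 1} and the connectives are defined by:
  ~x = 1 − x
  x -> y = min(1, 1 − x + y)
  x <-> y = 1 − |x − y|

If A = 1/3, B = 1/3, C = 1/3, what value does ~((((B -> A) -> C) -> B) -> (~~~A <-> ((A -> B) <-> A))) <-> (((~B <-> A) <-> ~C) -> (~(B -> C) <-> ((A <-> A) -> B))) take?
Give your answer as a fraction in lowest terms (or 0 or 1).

2/3

B -> A = 1/3 -> 1/3 = 1
(B -> A) -> C = 1 -> 1/3 = 1/3
((B -> A) -> C) -> B = 1/3 -> 1/3 = 1
~A = ~1/3 = 2/3
~~A = ~2/3 = 1/3
~~~A = ~1/3 = 2/3
A -> B = 1/3 -> 1/3 = 1
(A -> B) <-> A = 1 <-> 1/3 = 1/3
~~~A <-> ((A -> B) <-> A) = 2/3 <-> 1/3 = 2/3
(((B -> A) -> C) -> B) -> (~~~A <-> ((A -> B) <-> A)) = 1 -> 2/3 = 2/3
~((((B -> A) -> C) -> B) -> (~~~A <-> ((A -> B) <-> A))) = ~2/3 = 1/3
~B = ~1/3 = 2/3
~B <-> A = 2/3 <-> 1/3 = 2/3
~C = ~1/3 = 2/3
(~B <-> A) <-> ~C = 2/3 <-> 2/3 = 1
B -> C = 1/3 -> 1/3 = 1
~(B -> C) = ~1 = 0
A <-> A = 1/3 <-> 1/3 = 1
(A <-> A) -> B = 1 -> 1/3 = 1/3
~(B -> C) <-> ((A <-> A) -> B) = 0 <-> 1/3 = 2/3
((~B <-> A) <-> ~C) -> (~(B -> C) <-> ((A <-> A) -> B)) = 1 -> 2/3 = 2/3
~((((B -> A) -> C) -> B) -> (~~~A <-> ((A -> B) <-> A))) <-> (((~B <-> A) <-> ~C) -> (~(B -> C) <-> ((A <-> A) -> B))) = 1/3 <-> 2/3 = 2/3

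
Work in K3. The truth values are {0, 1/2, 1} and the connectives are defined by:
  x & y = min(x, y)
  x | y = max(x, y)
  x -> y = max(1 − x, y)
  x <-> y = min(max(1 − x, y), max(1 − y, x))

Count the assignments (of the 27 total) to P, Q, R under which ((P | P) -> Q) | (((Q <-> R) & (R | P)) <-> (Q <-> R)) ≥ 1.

18

value 1: 18 assignments (counts)
value 1/2: 9 assignments
So 18 of the 27 assignments meet the threshold.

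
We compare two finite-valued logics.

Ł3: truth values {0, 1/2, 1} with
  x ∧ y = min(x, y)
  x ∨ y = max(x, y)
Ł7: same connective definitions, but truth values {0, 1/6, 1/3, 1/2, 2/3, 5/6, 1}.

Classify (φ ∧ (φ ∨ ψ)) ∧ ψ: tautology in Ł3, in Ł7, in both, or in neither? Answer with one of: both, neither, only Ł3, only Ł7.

In Ł3: at φ = 0, ψ = 0 the value is 0 — not a tautology.
In Ł7: at φ = 0, ψ = 0 the value is 0 — not a tautology.

neither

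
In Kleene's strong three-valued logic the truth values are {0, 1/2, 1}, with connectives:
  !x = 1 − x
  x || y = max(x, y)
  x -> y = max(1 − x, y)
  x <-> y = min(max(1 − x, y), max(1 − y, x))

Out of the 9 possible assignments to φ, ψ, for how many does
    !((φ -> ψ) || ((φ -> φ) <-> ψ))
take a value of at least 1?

1

φ = 0, ψ = 0 ↦ 0  <
φ = 0, ψ = 1/2 ↦ 0  <
φ = 0, ψ = 1 ↦ 0  <
φ = 1/2, ψ = 0 ↦ 1/2  <
φ = 1/2, ψ = 1/2 ↦ 1/2  <
φ = 1/2, ψ = 1 ↦ 0  <
φ = 1, ψ = 0 ↦ 1  ≥
φ = 1, ψ = 1/2 ↦ 1/2  <
φ = 1, ψ = 1 ↦ 0  <
So 1 of the 9 assignments meets the threshold.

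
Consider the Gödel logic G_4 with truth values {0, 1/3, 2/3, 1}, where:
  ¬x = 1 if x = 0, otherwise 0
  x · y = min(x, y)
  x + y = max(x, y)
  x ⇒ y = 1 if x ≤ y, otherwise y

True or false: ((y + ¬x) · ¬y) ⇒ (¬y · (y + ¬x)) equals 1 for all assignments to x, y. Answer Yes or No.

x = 0, y = 0 ↦ 1
x = 0, y = 1/3 ↦ 1
x = 0, y = 2/3 ↦ 1
x = 0, y = 1 ↦ 1
x = 1/3, y = 0 ↦ 1
x = 1/3, y = 1/3 ↦ 1
x = 1/3, y = 2/3 ↦ 1
x = 1/3, y = 1 ↦ 1
x = 2/3, y = 0 ↦ 1
x = 2/3, y = 1/3 ↦ 1
x = 2/3, y = 2/3 ↦ 1
x = 2/3, y = 1 ↦ 1
x = 1, y = 0 ↦ 1
x = 1, y = 1/3 ↦ 1
x = 1, y = 2/3 ↦ 1
x = 1, y = 1 ↦ 1
Every assignment gives a value ≥ 1.

Yes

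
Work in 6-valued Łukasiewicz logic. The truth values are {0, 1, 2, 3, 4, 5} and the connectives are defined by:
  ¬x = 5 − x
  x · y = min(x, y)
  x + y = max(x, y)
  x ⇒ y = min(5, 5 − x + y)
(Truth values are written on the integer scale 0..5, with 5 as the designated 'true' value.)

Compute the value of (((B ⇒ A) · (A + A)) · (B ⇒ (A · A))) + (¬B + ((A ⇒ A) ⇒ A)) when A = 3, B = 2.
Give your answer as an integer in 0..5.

B ⇒ A = 2 ⇒ 3 = 5
A + A = 3 + 3 = 3
(B ⇒ A) · (A + A) = 5 · 3 = 3
A · A = 3 · 3 = 3
B ⇒ (A · A) = 2 ⇒ 3 = 5
((B ⇒ A) · (A + A)) · (B ⇒ (A · A)) = 3 · 5 = 3
¬B = ¬2 = 3
A ⇒ A = 3 ⇒ 3 = 5
(A ⇒ A) ⇒ A = 5 ⇒ 3 = 3
¬B + ((A ⇒ A) ⇒ A) = 3 + 3 = 3
(((B ⇒ A) · (A + A)) · (B ⇒ (A · A))) + (¬B + ((A ⇒ A) ⇒ A)) = 3 + 3 = 3

3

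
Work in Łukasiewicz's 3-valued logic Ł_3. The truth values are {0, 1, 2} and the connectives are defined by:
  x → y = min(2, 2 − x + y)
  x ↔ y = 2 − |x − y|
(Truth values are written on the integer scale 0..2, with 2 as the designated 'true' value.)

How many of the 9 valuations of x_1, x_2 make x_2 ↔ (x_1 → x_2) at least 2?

x_1 = 0, x_2 = 0 ↦ 0  <
x_1 = 0, x_2 = 1 ↦ 1  <
x_1 = 0, x_2 = 2 ↦ 2  ≥
x_1 = 1, x_2 = 0 ↦ 1  <
x_1 = 1, x_2 = 1 ↦ 1  <
x_1 = 1, x_2 = 2 ↦ 2  ≥
x_1 = 2, x_2 = 0 ↦ 2  ≥
x_1 = 2, x_2 = 1 ↦ 2  ≥
x_1 = 2, x_2 = 2 ↦ 2  ≥
So 5 of the 9 assignments meet the threshold.

5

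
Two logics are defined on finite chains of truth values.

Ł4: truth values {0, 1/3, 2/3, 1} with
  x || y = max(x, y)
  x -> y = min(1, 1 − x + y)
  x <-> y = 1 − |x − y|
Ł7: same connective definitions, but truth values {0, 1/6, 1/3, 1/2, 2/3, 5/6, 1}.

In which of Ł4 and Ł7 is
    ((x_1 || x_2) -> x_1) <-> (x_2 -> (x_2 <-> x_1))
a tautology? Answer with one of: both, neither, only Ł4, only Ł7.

In Ł4: at x_1 = 0, x_2 = 1/3 the value is 2/3 — not a tautology.
In Ł7: at x_1 = 0, x_2 = 1/6 the value is 5/6 — not a tautology.

neither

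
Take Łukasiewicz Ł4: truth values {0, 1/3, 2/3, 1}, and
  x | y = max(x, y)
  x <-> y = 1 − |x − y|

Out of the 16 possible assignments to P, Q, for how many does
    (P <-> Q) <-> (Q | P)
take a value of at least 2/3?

P = 0, Q = 0 ↦ 0  <
P = 0, Q = 1/3 ↦ 2/3  ≥
P = 0, Q = 2/3 ↦ 2/3  ≥
P = 0, Q = 1 ↦ 0  <
P = 1/3, Q = 0 ↦ 2/3  ≥
P = 1/3, Q = 1/3 ↦ 1/3  <
P = 1/3, Q = 2/3 ↦ 1  ≥
P = 1/3, Q = 1 ↦ 1/3  <
P = 2/3, Q = 0 ↦ 2/3  ≥
P = 2/3, Q = 1/3 ↦ 1  ≥
P = 2/3, Q = 2/3 ↦ 2/3  ≥
P = 2/3, Q = 1 ↦ 2/3  ≥
P = 1, Q = 0 ↦ 0  <
P = 1, Q = 1/3 ↦ 1/3  <
P = 1, Q = 2/3 ↦ 2/3  ≥
P = 1, Q = 1 ↦ 1  ≥
So 10 of the 16 assignments meet the threshold.

10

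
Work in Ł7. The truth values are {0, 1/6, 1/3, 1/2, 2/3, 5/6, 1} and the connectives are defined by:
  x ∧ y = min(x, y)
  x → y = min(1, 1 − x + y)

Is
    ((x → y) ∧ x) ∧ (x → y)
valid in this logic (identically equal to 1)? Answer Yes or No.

No

Counterexample: take x = 0, y = 0.
x → y = 0 → 0 = 1
(x → y) ∧ x = 1 ∧ 0 = 0
x → y = 0 → 0 = 1
((x → y) ∧ x) ∧ (x → y) = 0 ∧ 1 = 0
This gives 0 ≠ 1.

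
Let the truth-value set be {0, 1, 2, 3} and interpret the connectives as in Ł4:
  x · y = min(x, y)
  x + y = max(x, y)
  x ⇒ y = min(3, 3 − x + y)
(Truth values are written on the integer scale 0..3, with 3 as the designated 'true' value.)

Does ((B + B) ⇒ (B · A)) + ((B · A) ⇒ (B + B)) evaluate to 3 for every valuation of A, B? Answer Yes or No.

Yes

A = 0, B = 0 ↦ 3
A = 0, B = 1 ↦ 3
A = 0, B = 2 ↦ 3
A = 0, B = 3 ↦ 3
A = 1, B = 0 ↦ 3
A = 1, B = 1 ↦ 3
A = 1, B = 2 ↦ 3
A = 1, B = 3 ↦ 3
A = 2, B = 0 ↦ 3
A = 2, B = 1 ↦ 3
A = 2, B = 2 ↦ 3
A = 2, B = 3 ↦ 3
A = 3, B = 0 ↦ 3
A = 3, B = 1 ↦ 3
A = 3, B = 2 ↦ 3
A = 3, B = 3 ↦ 3
Every assignment gives a value ≥ 3.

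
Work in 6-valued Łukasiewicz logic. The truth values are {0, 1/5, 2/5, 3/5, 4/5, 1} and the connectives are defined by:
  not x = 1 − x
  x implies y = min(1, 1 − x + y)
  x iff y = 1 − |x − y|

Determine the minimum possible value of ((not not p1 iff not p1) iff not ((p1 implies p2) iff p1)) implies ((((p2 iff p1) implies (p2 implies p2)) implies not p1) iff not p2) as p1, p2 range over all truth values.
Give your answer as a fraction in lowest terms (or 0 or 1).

Take p1 = 4/5, p2 = 0:
not p1 = not 4/5 = 1/5
not not p1 = not 1/5 = 4/5
not p1 = not 4/5 = 1/5
not not p1 iff not p1 = 4/5 iff 1/5 = 2/5
p1 implies p2 = 4/5 implies 0 = 1/5
(p1 implies p2) iff p1 = 1/5 iff 4/5 = 2/5
not ((p1 implies p2) iff p1) = not 2/5 = 3/5
(not not p1 iff not p1) iff not ((p1 implies p2) iff p1) = 2/5 iff 3/5 = 4/5
p2 iff p1 = 0 iff 4/5 = 1/5
p2 implies p2 = 0 implies 0 = 1
(p2 iff p1) implies (p2 implies p2) = 1/5 implies 1 = 1
not p1 = not 4/5 = 1/5
((p2 iff p1) implies (p2 implies p2)) implies not p1 = 1 implies 1/5 = 1/5
not p2 = not 0 = 1
(((p2 iff p1) implies (p2 implies p2)) implies not p1) iff not p2 = 1/5 iff 1 = 1/5
((not not p1 iff not p1) iff not ((p1 implies p2) iff p1)) implies ((((p2 iff p1) implies (p2 implies p2)) implies not p1) iff not p2) = 4/5 implies 1/5 = 2/5
No assignment yields a value below 2/5, so this is the minimum.

2/5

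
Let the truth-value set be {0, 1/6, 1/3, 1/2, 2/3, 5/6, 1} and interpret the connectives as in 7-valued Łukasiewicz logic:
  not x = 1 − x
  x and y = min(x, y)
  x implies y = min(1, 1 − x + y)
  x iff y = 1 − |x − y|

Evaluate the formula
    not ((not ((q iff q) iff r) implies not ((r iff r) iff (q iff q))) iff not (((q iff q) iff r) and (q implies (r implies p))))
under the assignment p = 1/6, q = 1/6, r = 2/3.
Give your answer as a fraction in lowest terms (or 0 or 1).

1/3

q iff q = 1/6 iff 1/6 = 1
(q iff q) iff r = 1 iff 2/3 = 2/3
not ((q iff q) iff r) = not 2/3 = 1/3
r iff r = 2/3 iff 2/3 = 1
q iff q = 1/6 iff 1/6 = 1
(r iff r) iff (q iff q) = 1 iff 1 = 1
not ((r iff r) iff (q iff q)) = not 1 = 0
not ((q iff q) iff r) implies not ((r iff r) iff (q iff q)) = 1/3 implies 0 = 2/3
q iff q = 1/6 iff 1/6 = 1
(q iff q) iff r = 1 iff 2/3 = 2/3
r implies p = 2/3 implies 1/6 = 1/2
q implies (r implies p) = 1/6 implies 1/2 = 1
((q iff q) iff r) and (q implies (r implies p)) = 2/3 and 1 = 2/3
not (((q iff q) iff r) and (q implies (r implies p))) = not 2/3 = 1/3
(not ((q iff q) iff r) implies not ((r iff r) iff (q iff q))) iff not (((q iff q) iff r) and (q implies (r implies p))) = 2/3 iff 1/3 = 2/3
not ((not ((q iff q) iff r) implies not ((r iff r) iff (q iff q))) iff not (((q iff q) iff r) and (q implies (r implies p)))) = not 2/3 = 1/3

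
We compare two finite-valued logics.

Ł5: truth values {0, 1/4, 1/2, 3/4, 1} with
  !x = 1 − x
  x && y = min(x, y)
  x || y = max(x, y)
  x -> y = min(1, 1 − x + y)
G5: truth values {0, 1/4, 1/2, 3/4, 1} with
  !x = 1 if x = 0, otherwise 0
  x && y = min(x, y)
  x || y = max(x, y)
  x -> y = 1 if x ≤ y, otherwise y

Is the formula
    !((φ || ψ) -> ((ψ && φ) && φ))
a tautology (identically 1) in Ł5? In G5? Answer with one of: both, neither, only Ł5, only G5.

neither

In Ł5: at φ = 0, ψ = 0 the value is 0 — not a tautology.
In G5: at φ = 0, ψ = 0 the value is 0 — not a tautology.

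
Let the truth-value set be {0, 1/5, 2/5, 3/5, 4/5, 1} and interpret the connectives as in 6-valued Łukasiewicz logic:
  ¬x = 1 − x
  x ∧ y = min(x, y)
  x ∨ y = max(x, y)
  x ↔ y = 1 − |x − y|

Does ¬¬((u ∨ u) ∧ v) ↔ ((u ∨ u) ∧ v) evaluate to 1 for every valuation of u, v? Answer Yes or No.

Yes

At u = 4/5, v = 1/5, for instance:
u ∨ u = 4/5 ∨ 4/5 = 4/5
(u ∨ u) ∧ v = 4/5 ∧ 1/5 = 1/5
¬((u ∨ u) ∧ v) = ¬1/5 = 4/5
¬¬((u ∨ u) ∧ v) = ¬4/5 = 1/5
¬¬((u ∨ u) ∧ v) ↔ ((u ∨ u) ∧ v) = 1/5 ↔ 1/5 = 1
and checking the remaining 35 assignments likewise gives ≥ 1 in every case.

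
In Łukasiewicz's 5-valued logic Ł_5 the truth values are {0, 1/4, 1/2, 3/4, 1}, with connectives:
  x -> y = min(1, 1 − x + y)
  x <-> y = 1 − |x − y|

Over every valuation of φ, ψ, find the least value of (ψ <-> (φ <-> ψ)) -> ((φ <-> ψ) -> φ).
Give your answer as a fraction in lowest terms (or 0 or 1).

1/2

Take φ = 0, ψ = 1/2:
φ <-> ψ = 0 <-> 1/2 = 1/2
ψ <-> (φ <-> ψ) = 1/2 <-> 1/2 = 1
φ <-> ψ = 0 <-> 1/2 = 1/2
(φ <-> ψ) -> φ = 1/2 -> 0 = 1/2
(ψ <-> (φ <-> ψ)) -> ((φ <-> ψ) -> φ) = 1 -> 1/2 = 1/2
No assignment yields a value below 1/2, so this is the minimum.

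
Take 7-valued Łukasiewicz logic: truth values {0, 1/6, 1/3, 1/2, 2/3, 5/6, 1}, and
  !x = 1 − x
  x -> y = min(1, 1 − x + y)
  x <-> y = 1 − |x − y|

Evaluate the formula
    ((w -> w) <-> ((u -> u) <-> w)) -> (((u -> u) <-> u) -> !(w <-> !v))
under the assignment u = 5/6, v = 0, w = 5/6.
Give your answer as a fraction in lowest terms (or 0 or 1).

w -> w = 5/6 -> 5/6 = 1
u -> u = 5/6 -> 5/6 = 1
(u -> u) <-> w = 1 <-> 5/6 = 5/6
(w -> w) <-> ((u -> u) <-> w) = 1 <-> 5/6 = 5/6
u -> u = 5/6 -> 5/6 = 1
(u -> u) <-> u = 1 <-> 5/6 = 5/6
!v = !0 = 1
w <-> !v = 5/6 <-> 1 = 5/6
!(w <-> !v) = !5/6 = 1/6
((u -> u) <-> u) -> !(w <-> !v) = 5/6 -> 1/6 = 1/3
((w -> w) <-> ((u -> u) <-> w)) -> (((u -> u) <-> u) -> !(w <-> !v)) = 5/6 -> 1/3 = 1/2

1/2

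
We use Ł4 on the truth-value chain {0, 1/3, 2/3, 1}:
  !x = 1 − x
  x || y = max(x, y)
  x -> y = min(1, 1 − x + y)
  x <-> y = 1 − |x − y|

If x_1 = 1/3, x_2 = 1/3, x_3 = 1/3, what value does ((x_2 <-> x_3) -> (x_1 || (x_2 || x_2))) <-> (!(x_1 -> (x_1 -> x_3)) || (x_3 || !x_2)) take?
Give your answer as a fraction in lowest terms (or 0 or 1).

2/3

x_2 <-> x_3 = 1/3 <-> 1/3 = 1
x_2 || x_2 = 1/3 || 1/3 = 1/3
x_1 || (x_2 || x_2) = 1/3 || 1/3 = 1/3
(x_2 <-> x_3) -> (x_1 || (x_2 || x_2)) = 1 -> 1/3 = 1/3
x_1 -> x_3 = 1/3 -> 1/3 = 1
x_1 -> (x_1 -> x_3) = 1/3 -> 1 = 1
!(x_1 -> (x_1 -> x_3)) = !1 = 0
!x_2 = !1/3 = 2/3
x_3 || !x_2 = 1/3 || 2/3 = 2/3
!(x_1 -> (x_1 -> x_3)) || (x_3 || !x_2) = 0 || 2/3 = 2/3
((x_2 <-> x_3) -> (x_1 || (x_2 || x_2))) <-> (!(x_1 -> (x_1 -> x_3)) || (x_3 || !x_2)) = 1/3 <-> 2/3 = 2/3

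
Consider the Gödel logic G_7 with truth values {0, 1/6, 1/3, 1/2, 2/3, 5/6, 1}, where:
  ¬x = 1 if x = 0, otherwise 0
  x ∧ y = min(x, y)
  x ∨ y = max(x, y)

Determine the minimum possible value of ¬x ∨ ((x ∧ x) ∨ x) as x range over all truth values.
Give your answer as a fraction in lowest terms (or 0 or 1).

Take x = 1/6:
¬x = ¬1/6 = 0
x ∧ x = 1/6 ∧ 1/6 = 1/6
(x ∧ x) ∨ x = 1/6 ∨ 1/6 = 1/6
¬x ∨ ((x ∧ x) ∨ x) = 0 ∨ 1/6 = 1/6
No assignment yields a value below 1/6, so this is the minimum.

1/6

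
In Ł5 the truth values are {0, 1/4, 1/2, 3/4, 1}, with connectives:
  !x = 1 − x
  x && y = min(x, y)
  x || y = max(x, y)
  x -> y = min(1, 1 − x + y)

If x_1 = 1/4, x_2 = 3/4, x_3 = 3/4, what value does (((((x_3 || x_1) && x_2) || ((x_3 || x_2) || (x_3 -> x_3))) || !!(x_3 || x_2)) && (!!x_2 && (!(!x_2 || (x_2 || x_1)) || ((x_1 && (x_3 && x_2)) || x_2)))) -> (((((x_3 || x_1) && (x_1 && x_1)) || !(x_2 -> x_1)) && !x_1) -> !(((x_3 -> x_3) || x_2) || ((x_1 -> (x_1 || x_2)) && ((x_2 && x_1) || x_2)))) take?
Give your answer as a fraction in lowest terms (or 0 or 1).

x_3 || x_1 = 3/4 || 1/4 = 3/4
(x_3 || x_1) && x_2 = 3/4 && 3/4 = 3/4
x_3 || x_2 = 3/4 || 3/4 = 3/4
x_3 -> x_3 = 3/4 -> 3/4 = 1
(x_3 || x_2) || (x_3 -> x_3) = 3/4 || 1 = 1
((x_3 || x_1) && x_2) || ((x_3 || x_2) || (x_3 -> x_3)) = 3/4 || 1 = 1
x_3 || x_2 = 3/4 || 3/4 = 3/4
!(x_3 || x_2) = !3/4 = 1/4
!!(x_3 || x_2) = !1/4 = 3/4
(((x_3 || x_1) && x_2) || ((x_3 || x_2) || (x_3 -> x_3))) || !!(x_3 || x_2) = 1 || 3/4 = 1
!x_2 = !3/4 = 1/4
!!x_2 = !1/4 = 3/4
!x_2 = !3/4 = 1/4
x_2 || x_1 = 3/4 || 1/4 = 3/4
!x_2 || (x_2 || x_1) = 1/4 || 3/4 = 3/4
!(!x_2 || (x_2 || x_1)) = !3/4 = 1/4
x_3 && x_2 = 3/4 && 3/4 = 3/4
x_1 && (x_3 && x_2) = 1/4 && 3/4 = 1/4
(x_1 && (x_3 && x_2)) || x_2 = 1/4 || 3/4 = 3/4
!(!x_2 || (x_2 || x_1)) || ((x_1 && (x_3 && x_2)) || x_2) = 1/4 || 3/4 = 3/4
!!x_2 && (!(!x_2 || (x_2 || x_1)) || ((x_1 && (x_3 && x_2)) || x_2)) = 3/4 && 3/4 = 3/4
((((x_3 || x_1) && x_2) || ((x_3 || x_2) || (x_3 -> x_3))) || !!(x_3 || x_2)) && (!!x_2 && (!(!x_2 || (x_2 || x_1)) || ((x_1 && (x_3 && x_2)) || x_2))) = 1 && 3/4 = 3/4
x_3 || x_1 = 3/4 || 1/4 = 3/4
x_1 && x_1 = 1/4 && 1/4 = 1/4
(x_3 || x_1) && (x_1 && x_1) = 3/4 && 1/4 = 1/4
x_2 -> x_1 = 3/4 -> 1/4 = 1/2
!(x_2 -> x_1) = !1/2 = 1/2
((x_3 || x_1) && (x_1 && x_1)) || !(x_2 -> x_1) = 1/4 || 1/2 = 1/2
!x_1 = !1/4 = 3/4
(((x_3 || x_1) && (x_1 && x_1)) || !(x_2 -> x_1)) && !x_1 = 1/2 && 3/4 = 1/2
x_3 -> x_3 = 3/4 -> 3/4 = 1
(x_3 -> x_3) || x_2 = 1 || 3/4 = 1
x_1 || x_2 = 1/4 || 3/4 = 3/4
x_1 -> (x_1 || x_2) = 1/4 -> 3/4 = 1
x_2 && x_1 = 3/4 && 1/4 = 1/4
(x_2 && x_1) || x_2 = 1/4 || 3/4 = 3/4
(x_1 -> (x_1 || x_2)) && ((x_2 && x_1) || x_2) = 1 && 3/4 = 3/4
((x_3 -> x_3) || x_2) || ((x_1 -> (x_1 || x_2)) && ((x_2 && x_1) || x_2)) = 1 || 3/4 = 1
!(((x_3 -> x_3) || x_2) || ((x_1 -> (x_1 || x_2)) && ((x_2 && x_1) || x_2))) = !1 = 0
((((x_3 || x_1) && (x_1 && x_1)) || !(x_2 -> x_1)) && !x_1) -> !(((x_3 -> x_3) || x_2) || ((x_1 -> (x_1 || x_2)) && ((x_2 && x_1) || x_2))) = 1/2 -> 0 = 1/2
(((((x_3 || x_1) && x_2) || ((x_3 || x_2) || (x_3 -> x_3))) || !!(x_3 || x_2)) && (!!x_2 && (!(!x_2 || (x_2 || x_1)) || ((x_1 && (x_3 && x_2)) || x_2)))) -> (((((x_3 || x_1) && (x_1 && x_1)) || !(x_2 -> x_1)) && !x_1) -> !(((x_3 -> x_3) || x_2) || ((x_1 -> (x_1 || x_2)) && ((x_2 && x_1) || x_2)))) = 3/4 -> 1/2 = 3/4

3/4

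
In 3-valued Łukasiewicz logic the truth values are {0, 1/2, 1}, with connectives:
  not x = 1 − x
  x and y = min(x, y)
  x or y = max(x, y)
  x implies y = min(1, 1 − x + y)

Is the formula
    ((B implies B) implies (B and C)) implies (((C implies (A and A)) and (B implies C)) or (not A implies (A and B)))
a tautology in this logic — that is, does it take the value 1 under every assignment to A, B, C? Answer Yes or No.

Counterexample: take A = 0, B = 1/2, C = 1.
B implies B = 1/2 implies 1/2 = 1
B and C = 1/2 and 1 = 1/2
(B implies B) implies (B and C) = 1 implies 1/2 = 1/2
A and A = 0 and 0 = 0
C implies (A and A) = 1 implies 0 = 0
B implies C = 1/2 implies 1 = 1
(C implies (A and A)) and (B implies C) = 0 and 1 = 0
not A = not 0 = 1
A and B = 0 and 1/2 = 0
not A implies (A and B) = 1 implies 0 = 0
((C implies (A and A)) and (B implies C)) or (not A implies (A and B)) = 0 or 0 = 0
((B implies B) implies (B and C)) implies (((C implies (A and A)) and (B implies C)) or (not A implies (A and B))) = 1/2 implies 0 = 1/2
This gives 1/2 ≠ 1.

No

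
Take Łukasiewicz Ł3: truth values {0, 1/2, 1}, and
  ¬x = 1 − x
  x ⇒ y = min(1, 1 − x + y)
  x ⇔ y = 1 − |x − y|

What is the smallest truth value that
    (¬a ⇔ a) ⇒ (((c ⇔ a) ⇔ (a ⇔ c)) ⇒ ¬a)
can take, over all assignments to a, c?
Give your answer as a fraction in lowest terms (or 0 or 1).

1/2

Take a = 1/2, c = 0:
¬a = ¬1/2 = 1/2
¬a ⇔ a = 1/2 ⇔ 1/2 = 1
c ⇔ a = 0 ⇔ 1/2 = 1/2
a ⇔ c = 1/2 ⇔ 0 = 1/2
(c ⇔ a) ⇔ (a ⇔ c) = 1/2 ⇔ 1/2 = 1
¬a = ¬1/2 = 1/2
((c ⇔ a) ⇔ (a ⇔ c)) ⇒ ¬a = 1 ⇒ 1/2 = 1/2
(¬a ⇔ a) ⇒ (((c ⇔ a) ⇔ (a ⇔ c)) ⇒ ¬a) = 1 ⇒ 1/2 = 1/2
No assignment yields a value below 1/2, so this is the minimum.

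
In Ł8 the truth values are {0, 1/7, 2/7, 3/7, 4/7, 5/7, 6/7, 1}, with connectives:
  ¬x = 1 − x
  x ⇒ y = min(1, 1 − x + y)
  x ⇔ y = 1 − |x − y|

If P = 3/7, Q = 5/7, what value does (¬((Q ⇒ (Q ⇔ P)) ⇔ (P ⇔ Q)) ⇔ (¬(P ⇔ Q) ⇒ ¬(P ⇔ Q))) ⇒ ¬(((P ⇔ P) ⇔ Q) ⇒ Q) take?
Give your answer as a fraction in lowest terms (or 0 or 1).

5/7

Q ⇔ P = 5/7 ⇔ 3/7 = 5/7
Q ⇒ (Q ⇔ P) = 5/7 ⇒ 5/7 = 1
P ⇔ Q = 3/7 ⇔ 5/7 = 5/7
(Q ⇒ (Q ⇔ P)) ⇔ (P ⇔ Q) = 1 ⇔ 5/7 = 5/7
¬((Q ⇒ (Q ⇔ P)) ⇔ (P ⇔ Q)) = ¬5/7 = 2/7
P ⇔ Q = 3/7 ⇔ 5/7 = 5/7
¬(P ⇔ Q) = ¬5/7 = 2/7
P ⇔ Q = 3/7 ⇔ 5/7 = 5/7
¬(P ⇔ Q) = ¬5/7 = 2/7
¬(P ⇔ Q) ⇒ ¬(P ⇔ Q) = 2/7 ⇒ 2/7 = 1
¬((Q ⇒ (Q ⇔ P)) ⇔ (P ⇔ Q)) ⇔ (¬(P ⇔ Q) ⇒ ¬(P ⇔ Q)) = 2/7 ⇔ 1 = 2/7
P ⇔ P = 3/7 ⇔ 3/7 = 1
(P ⇔ P) ⇔ Q = 1 ⇔ 5/7 = 5/7
((P ⇔ P) ⇔ Q) ⇒ Q = 5/7 ⇒ 5/7 = 1
¬(((P ⇔ P) ⇔ Q) ⇒ Q) = ¬1 = 0
(¬((Q ⇒ (Q ⇔ P)) ⇔ (P ⇔ Q)) ⇔ (¬(P ⇔ Q) ⇒ ¬(P ⇔ Q))) ⇒ ¬(((P ⇔ P) ⇔ Q) ⇒ Q) = 2/7 ⇒ 0 = 5/7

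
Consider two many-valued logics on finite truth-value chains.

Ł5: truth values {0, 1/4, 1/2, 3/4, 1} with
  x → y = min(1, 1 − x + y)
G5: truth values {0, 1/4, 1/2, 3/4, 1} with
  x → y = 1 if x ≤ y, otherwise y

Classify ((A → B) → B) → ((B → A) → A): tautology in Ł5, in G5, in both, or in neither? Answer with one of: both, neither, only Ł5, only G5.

In Ł5: every assignment gives 1 — tautology.
In G5: at A = 1/4, B = 0 the value is 1/4 — not a tautology.

only Ł5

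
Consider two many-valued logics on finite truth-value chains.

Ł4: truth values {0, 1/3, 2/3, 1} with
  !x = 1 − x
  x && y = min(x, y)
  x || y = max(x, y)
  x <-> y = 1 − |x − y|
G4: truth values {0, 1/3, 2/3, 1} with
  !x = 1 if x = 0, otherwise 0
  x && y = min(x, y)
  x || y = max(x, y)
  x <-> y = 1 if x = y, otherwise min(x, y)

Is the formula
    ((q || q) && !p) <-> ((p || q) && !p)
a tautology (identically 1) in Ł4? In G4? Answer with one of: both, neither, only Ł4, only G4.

only G4

In Ł4: at p = 1/3, q = 0 the value is 2/3 — not a tautology.
In G4: every assignment gives 1 — tautology.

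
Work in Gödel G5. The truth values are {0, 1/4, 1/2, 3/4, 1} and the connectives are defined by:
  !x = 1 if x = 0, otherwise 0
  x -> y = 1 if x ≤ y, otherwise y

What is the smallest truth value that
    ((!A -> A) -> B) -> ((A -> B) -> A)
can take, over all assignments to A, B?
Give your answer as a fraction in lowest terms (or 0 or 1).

Take A = 0, B = 0:
!A = !0 = 1
!A -> A = 1 -> 0 = 0
(!A -> A) -> B = 0 -> 0 = 1
A -> B = 0 -> 0 = 1
(A -> B) -> A = 1 -> 0 = 0
((!A -> A) -> B) -> ((A -> B) -> A) = 1 -> 0 = 0
No assignment yields a value below 0, so this is the minimum.

0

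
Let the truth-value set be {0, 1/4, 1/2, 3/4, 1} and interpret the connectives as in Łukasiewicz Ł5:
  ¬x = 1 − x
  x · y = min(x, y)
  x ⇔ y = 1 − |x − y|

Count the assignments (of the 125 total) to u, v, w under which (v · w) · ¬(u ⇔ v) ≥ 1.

1

value 1: 1 assignment (counts)
value 3/4: 5 assignments
value 1/2: 15 assignments
value 1/4: 43 assignments
value 0: 61 assignments
So 1 of the 125 assignments meets the threshold.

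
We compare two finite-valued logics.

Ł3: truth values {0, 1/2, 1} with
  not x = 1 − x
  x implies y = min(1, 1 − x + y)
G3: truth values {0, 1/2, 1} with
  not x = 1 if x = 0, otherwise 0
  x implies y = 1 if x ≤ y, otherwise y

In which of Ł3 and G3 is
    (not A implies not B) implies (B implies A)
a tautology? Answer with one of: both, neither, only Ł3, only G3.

In Ł3: every assignment gives 1 — tautology.
In G3: at A = 1/2, B = 1 the value is 1/2 — not a tautology.

only Ł3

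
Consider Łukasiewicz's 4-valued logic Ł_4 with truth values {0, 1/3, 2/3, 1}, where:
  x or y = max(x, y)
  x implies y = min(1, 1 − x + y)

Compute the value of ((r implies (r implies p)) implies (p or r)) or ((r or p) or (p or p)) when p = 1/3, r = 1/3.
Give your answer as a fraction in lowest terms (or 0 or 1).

1/3

r implies p = 1/3 implies 1/3 = 1
r implies (r implies p) = 1/3 implies 1 = 1
p or r = 1/3 or 1/3 = 1/3
(r implies (r implies p)) implies (p or r) = 1 implies 1/3 = 1/3
r or p = 1/3 or 1/3 = 1/3
p or p = 1/3 or 1/3 = 1/3
(r or p) or (p or p) = 1/3 or 1/3 = 1/3
((r implies (r implies p)) implies (p or r)) or ((r or p) or (p or p)) = 1/3 or 1/3 = 1/3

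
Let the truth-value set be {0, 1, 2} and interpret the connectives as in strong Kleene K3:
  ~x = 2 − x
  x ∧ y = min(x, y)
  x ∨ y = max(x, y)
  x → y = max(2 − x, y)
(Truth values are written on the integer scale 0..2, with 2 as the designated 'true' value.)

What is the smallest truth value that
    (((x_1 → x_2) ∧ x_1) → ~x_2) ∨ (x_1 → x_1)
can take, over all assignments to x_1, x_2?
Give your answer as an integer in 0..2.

Take x_1 = 1, x_2 = 1:
x_1 → x_2 = 1 → 1 = 1
(x_1 → x_2) ∧ x_1 = 1 ∧ 1 = 1
~x_2 = ~1 = 1
((x_1 → x_2) ∧ x_1) → ~x_2 = 1 → 1 = 1
x_1 → x_1 = 1 → 1 = 1
(((x_1 → x_2) ∧ x_1) → ~x_2) ∨ (x_1 → x_1) = 1 ∨ 1 = 1
No assignment yields a value below 1, so this is the minimum.

1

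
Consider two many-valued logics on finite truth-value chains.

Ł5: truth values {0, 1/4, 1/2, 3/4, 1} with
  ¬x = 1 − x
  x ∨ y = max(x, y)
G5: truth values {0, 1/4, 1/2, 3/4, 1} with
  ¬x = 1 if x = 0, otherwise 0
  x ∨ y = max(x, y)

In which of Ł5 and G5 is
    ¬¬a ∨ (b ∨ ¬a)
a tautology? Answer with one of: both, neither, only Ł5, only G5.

In Ł5: at a = 1/4, b = 0 the value is 3/4 — not a tautology.
In G5: every assignment gives 1 — tautology.

only G5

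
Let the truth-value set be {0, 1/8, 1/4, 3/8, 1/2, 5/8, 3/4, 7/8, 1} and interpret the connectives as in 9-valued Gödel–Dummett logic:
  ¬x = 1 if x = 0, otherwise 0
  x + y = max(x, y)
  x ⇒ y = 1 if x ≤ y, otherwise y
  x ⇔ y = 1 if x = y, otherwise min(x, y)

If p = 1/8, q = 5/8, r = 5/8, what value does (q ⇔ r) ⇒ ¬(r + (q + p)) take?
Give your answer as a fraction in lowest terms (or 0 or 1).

q ⇔ r = 5/8 ⇔ 5/8 = 1
q + p = 5/8 + 1/8 = 5/8
r + (q + p) = 5/8 + 5/8 = 5/8
¬(r + (q + p)) = ¬5/8 = 0
(q ⇔ r) ⇒ ¬(r + (q + p)) = 1 ⇒ 0 = 0

0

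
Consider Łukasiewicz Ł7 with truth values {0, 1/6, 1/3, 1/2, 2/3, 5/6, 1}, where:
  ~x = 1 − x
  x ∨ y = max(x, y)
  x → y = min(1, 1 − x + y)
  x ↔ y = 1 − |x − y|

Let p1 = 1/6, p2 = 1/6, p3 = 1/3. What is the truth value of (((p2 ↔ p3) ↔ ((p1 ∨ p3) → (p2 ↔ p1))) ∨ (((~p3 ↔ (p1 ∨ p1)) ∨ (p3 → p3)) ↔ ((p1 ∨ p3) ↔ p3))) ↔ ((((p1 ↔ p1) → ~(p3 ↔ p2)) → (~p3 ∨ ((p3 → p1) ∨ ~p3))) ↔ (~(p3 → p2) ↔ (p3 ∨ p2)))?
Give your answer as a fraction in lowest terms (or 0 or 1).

p2 ↔ p3 = 1/6 ↔ 1/3 = 5/6
p1 ∨ p3 = 1/6 ∨ 1/3 = 1/3
p2 ↔ p1 = 1/6 ↔ 1/6 = 1
(p1 ∨ p3) → (p2 ↔ p1) = 1/3 → 1 = 1
(p2 ↔ p3) ↔ ((p1 ∨ p3) → (p2 ↔ p1)) = 5/6 ↔ 1 = 5/6
~p3 = ~1/3 = 2/3
p1 ∨ p1 = 1/6 ∨ 1/6 = 1/6
~p3 ↔ (p1 ∨ p1) = 2/3 ↔ 1/6 = 1/2
p3 → p3 = 1/3 → 1/3 = 1
(~p3 ↔ (p1 ∨ p1)) ∨ (p3 → p3) = 1/2 ∨ 1 = 1
p1 ∨ p3 = 1/6 ∨ 1/3 = 1/3
(p1 ∨ p3) ↔ p3 = 1/3 ↔ 1/3 = 1
((~p3 ↔ (p1 ∨ p1)) ∨ (p3 → p3)) ↔ ((p1 ∨ p3) ↔ p3) = 1 ↔ 1 = 1
((p2 ↔ p3) ↔ ((p1 ∨ p3) → (p2 ↔ p1))) ∨ (((~p3 ↔ (p1 ∨ p1)) ∨ (p3 → p3)) ↔ ((p1 ∨ p3) ↔ p3)) = 5/6 ∨ 1 = 1
p1 ↔ p1 = 1/6 ↔ 1/6 = 1
p3 ↔ p2 = 1/3 ↔ 1/6 = 5/6
~(p3 ↔ p2) = ~5/6 = 1/6
(p1 ↔ p1) → ~(p3 ↔ p2) = 1 → 1/6 = 1/6
~p3 = ~1/3 = 2/3
p3 → p1 = 1/3 → 1/6 = 5/6
~p3 = ~1/3 = 2/3
(p3 → p1) ∨ ~p3 = 5/6 ∨ 2/3 = 5/6
~p3 ∨ ((p3 → p1) ∨ ~p3) = 2/3 ∨ 5/6 = 5/6
((p1 ↔ p1) → ~(p3 ↔ p2)) → (~p3 ∨ ((p3 → p1) ∨ ~p3)) = 1/6 → 5/6 = 1
p3 → p2 = 1/3 → 1/6 = 5/6
~(p3 → p2) = ~5/6 = 1/6
p3 ∨ p2 = 1/3 ∨ 1/6 = 1/3
~(p3 → p2) ↔ (p3 ∨ p2) = 1/6 ↔ 1/3 = 5/6
(((p1 ↔ p1) → ~(p3 ↔ p2)) → (~p3 ∨ ((p3 → p1) ∨ ~p3))) ↔ (~(p3 → p2) ↔ (p3 ∨ p2)) = 1 ↔ 5/6 = 5/6
(((p2 ↔ p3) ↔ ((p1 ∨ p3) → (p2 ↔ p1))) ∨ (((~p3 ↔ (p1 ∨ p1)) ∨ (p3 → p3)) ↔ ((p1 ∨ p3) ↔ p3))) ↔ ((((p1 ↔ p1) → ~(p3 ↔ p2)) → (~p3 ∨ ((p3 → p1) ∨ ~p3))) ↔ (~(p3 → p2) ↔ (p3 ∨ p2))) = 1 ↔ 5/6 = 5/6

5/6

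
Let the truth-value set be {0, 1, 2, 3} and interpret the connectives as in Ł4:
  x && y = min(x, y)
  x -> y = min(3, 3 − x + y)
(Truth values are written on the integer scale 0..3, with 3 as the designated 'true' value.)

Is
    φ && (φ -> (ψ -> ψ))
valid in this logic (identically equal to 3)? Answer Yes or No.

Counterexample: take φ = 0, ψ = 0.
ψ -> ψ = 0 -> 0 = 3
φ -> (ψ -> ψ) = 0 -> 3 = 3
φ && (φ -> (ψ -> ψ)) = 0 && 3 = 0
This gives 0 ≠ 3.

No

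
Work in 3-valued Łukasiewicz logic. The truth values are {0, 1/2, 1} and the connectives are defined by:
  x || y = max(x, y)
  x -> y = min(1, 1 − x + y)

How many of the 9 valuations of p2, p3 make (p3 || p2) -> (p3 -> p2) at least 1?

p2 = 0, p3 = 0 ↦ 1  ≥
p2 = 0, p3 = 1/2 ↦ 1  ≥
p2 = 0, p3 = 1 ↦ 0  <
p2 = 1/2, p3 = 0 ↦ 1  ≥
p2 = 1/2, p3 = 1/2 ↦ 1  ≥
p2 = 1/2, p3 = 1 ↦ 1/2  <
p2 = 1, p3 = 0 ↦ 1  ≥
p2 = 1, p3 = 1/2 ↦ 1  ≥
p2 = 1, p3 = 1 ↦ 1  ≥
So 7 of the 9 assignments meet the threshold.

7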